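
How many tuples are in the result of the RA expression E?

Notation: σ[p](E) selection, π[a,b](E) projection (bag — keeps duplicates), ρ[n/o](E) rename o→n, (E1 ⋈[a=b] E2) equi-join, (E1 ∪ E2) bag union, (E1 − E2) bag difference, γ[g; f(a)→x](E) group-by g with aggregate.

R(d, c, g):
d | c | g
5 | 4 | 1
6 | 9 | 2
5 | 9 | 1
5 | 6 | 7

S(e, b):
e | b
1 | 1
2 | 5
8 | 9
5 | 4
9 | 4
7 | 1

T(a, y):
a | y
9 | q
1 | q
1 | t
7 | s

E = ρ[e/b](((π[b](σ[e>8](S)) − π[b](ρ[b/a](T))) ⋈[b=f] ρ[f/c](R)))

Stepwise |·|:
  S → 6
  σ[e>8](S) → 1
  π[b](σ[e>8](S)) → 1
  T → 4
  ρ[b/a](T) → 4
  π[b](ρ[b/a](T)) → 4
  (π[b](σ[e>8](S)) − π[b](ρ[b/a](T))) → 1
  R → 4
  ρ[f/c](R) → 4
  ((π[b](σ[e>8](S)) − π[b](ρ[b/a](T))) ⋈[b=f] ρ[f/c](R)) → 1
  ρ[e/b](((π[b](σ[e>8](S)) − π[b](ρ[b/a](T))) ⋈[b=f] ρ[f/c](R))) → 1

|E| = 1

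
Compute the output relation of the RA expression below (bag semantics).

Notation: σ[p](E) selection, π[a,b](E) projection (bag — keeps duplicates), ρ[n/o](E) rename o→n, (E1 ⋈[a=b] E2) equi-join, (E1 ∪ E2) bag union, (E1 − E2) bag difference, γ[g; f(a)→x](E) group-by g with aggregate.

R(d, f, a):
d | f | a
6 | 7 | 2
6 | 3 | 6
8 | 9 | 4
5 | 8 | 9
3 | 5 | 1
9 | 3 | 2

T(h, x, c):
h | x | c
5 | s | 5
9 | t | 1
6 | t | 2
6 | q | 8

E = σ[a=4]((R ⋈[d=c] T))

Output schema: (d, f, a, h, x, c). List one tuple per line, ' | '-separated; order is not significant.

Stepwise |·|:
  R → 6
  T → 4
  (R ⋈[d=c] T) → 2
  σ[a=4]((R ⋈[d=c] T)) → 1

== RESULT ==
d | f | a | h | x | c
8 | 9 | 4 | 6 | q | 8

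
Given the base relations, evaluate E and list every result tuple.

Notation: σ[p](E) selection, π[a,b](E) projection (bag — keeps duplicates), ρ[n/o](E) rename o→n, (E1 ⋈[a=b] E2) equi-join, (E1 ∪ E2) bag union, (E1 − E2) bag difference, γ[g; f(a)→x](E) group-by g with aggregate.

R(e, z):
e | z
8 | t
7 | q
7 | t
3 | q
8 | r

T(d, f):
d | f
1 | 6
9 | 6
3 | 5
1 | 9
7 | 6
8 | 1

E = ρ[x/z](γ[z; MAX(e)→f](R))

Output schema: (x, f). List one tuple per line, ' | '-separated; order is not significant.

Subexpression sizes:
  R → 5
  γ[z; MAX(e)→f](R) → 3
  ρ[x/z](γ[z; MAX(e)→f](R)) → 3

== RESULT ==
x | f
q | 7
r | 8
t | 8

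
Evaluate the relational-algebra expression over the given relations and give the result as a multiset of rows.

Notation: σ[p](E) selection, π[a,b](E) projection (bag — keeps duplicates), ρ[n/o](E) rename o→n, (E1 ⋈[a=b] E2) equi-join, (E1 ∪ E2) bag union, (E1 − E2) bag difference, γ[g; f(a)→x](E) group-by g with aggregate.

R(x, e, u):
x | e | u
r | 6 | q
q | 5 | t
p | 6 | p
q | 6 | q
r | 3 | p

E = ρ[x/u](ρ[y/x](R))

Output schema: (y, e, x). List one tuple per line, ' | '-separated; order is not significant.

Per-node cardinality:
  R → 5
  ρ[y/x](R) → 5
  ρ[x/u](ρ[y/x](R)) → 5

== RESULT ==
y | e | x
p | 6 | p
q | 5 | t
q | 6 | q
r | 3 | p
r | 6 | q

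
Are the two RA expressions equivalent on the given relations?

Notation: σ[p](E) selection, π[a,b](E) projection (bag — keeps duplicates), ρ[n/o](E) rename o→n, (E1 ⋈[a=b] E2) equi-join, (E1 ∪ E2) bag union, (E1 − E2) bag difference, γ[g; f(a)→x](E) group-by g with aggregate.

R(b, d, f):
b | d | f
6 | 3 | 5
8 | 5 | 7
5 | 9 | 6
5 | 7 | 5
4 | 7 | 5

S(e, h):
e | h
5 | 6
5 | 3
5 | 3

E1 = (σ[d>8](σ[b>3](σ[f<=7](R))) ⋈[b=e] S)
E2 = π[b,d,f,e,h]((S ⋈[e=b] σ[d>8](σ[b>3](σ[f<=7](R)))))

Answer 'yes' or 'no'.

E1 subexpression sizes:
  R → 5
  σ[f<=7](R) → 5
  σ[b>3](σ[f<=7](R)) → 5
  σ[d>8](σ[b>3](σ[f<=7](R))) → 1
  S → 3
  (σ[d>8](σ[b>3](σ[f<=7](R))) ⋈[b=e] S) → 3
E2 subexpression sizes:
  S → 3
  R → 5
  σ[f<=7](R) → 5
  σ[b>3](σ[f<=7](R)) → 5
  σ[d>8](σ[b>3](σ[f<=7](R))) → 1
  (S ⋈[e=b] σ[d>8](σ[b>3](σ[f<=7](R)))) → 3
  π[b,d,f,e,h]((S ⋈[e=b] σ[d>8](σ[b>3](σ[f<=7](R))))) → 3

E1 and E2 produce the same multiset:
b | d | f | e | h
5 | 9 | 6 | 5 | 3
5 | 9 | 6 | 5 | 3
5 | 9 | 6 | 5 | 6

yes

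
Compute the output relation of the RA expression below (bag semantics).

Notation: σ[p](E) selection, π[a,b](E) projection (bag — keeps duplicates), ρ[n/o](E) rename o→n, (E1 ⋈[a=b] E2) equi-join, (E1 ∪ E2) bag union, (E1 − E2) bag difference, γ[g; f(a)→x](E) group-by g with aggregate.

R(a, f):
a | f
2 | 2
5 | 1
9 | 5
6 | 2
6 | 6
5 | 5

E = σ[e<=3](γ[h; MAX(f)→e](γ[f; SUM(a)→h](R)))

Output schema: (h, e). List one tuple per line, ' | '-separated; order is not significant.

Per-node cardinality:
  R → 6
  γ[f; SUM(a)→h](R) → 4
  γ[h; MAX(f)→e](γ[f; SUM(a)→h](R)) → 4
  σ[e<=3](γ[h; MAX(f)→e](γ[f; SUM(a)→h](R))) → 2

== RESULT ==
h | e
5 | 1
8 | 2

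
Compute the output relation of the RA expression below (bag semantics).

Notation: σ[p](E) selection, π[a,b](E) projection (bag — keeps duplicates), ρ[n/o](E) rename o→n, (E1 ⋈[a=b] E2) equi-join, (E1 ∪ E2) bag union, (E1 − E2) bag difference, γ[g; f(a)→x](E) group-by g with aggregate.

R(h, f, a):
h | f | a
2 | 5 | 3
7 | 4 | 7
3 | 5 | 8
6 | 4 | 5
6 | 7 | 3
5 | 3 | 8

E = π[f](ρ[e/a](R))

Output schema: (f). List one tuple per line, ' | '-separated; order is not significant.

Stepwise |·|:
  R → 6
  ρ[e/a](R) → 6
  π[f](ρ[e/a](R)) → 6

== RESULT ==
f
3
4
4
5
5
7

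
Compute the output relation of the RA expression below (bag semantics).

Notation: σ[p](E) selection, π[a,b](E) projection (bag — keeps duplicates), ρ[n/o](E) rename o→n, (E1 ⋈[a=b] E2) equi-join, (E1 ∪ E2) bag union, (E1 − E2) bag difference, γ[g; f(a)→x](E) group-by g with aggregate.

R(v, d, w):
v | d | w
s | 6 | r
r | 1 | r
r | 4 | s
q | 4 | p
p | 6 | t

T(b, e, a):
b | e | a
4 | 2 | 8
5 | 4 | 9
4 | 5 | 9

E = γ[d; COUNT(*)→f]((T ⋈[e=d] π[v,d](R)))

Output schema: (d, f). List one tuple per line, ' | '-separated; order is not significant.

Subexpression sizes:
  T → 3
  R → 5
  π[v,d](R) → 5
  (T ⋈[e=d] π[v,d](R)) → 2
  γ[d; COUNT(*)→f]((T ⋈[e=d] π[v,d](R))) → 1

== RESULT ==
d | f
4 | 2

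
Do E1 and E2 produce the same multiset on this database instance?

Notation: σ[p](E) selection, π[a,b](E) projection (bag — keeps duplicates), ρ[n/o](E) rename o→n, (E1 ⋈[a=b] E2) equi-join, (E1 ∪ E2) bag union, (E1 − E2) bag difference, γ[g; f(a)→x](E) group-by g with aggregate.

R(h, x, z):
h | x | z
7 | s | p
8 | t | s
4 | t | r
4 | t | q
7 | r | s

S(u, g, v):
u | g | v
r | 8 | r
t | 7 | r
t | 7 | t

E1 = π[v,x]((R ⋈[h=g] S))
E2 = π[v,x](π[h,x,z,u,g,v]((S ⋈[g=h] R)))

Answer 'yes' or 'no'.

E1 per-node cardinality:
  R → 5
  S → 3
  (R ⋈[h=g] S) → 5
  π[v,x]((R ⋈[h=g] S)) → 5
E2 per-node cardinality:
  S → 3
  R → 5
  (S ⋈[g=h] R) → 5
  π[h,x,z,u,g,v]((S ⋈[g=h] R)) → 5
  π[v,x](π[h,x,z,u,g,v]((S ⋈[g=h] R))) → 5

E1 and E2 produce the same multiset:
v | x
r | r
r | s
r | t
t | r
t | s

yes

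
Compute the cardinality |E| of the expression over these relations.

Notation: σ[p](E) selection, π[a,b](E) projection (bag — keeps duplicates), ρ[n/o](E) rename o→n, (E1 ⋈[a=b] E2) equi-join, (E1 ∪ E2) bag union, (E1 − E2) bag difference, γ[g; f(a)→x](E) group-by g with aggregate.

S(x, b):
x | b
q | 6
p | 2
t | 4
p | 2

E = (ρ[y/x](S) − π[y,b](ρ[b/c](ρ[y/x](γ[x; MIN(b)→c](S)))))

Stepwise |·|:
  S → 4
  ρ[y/x](S) → 4
  S → 4
  γ[x; MIN(b)→c](S) → 3
  ρ[y/x](γ[x; MIN(b)→c](S)) → 3
  ρ[b/c](ρ[y/x](γ[x; MIN(b)→c](S))) → 3
  π[y,b](ρ[b/c](ρ[y/x](γ[x; MIN(b)→c](S)))) → 3
  (ρ[y/x](S) − π[y,b](ρ[b/c](ρ[y/x](γ[x; MIN(b)→c](S))))) → 1

|E| = 1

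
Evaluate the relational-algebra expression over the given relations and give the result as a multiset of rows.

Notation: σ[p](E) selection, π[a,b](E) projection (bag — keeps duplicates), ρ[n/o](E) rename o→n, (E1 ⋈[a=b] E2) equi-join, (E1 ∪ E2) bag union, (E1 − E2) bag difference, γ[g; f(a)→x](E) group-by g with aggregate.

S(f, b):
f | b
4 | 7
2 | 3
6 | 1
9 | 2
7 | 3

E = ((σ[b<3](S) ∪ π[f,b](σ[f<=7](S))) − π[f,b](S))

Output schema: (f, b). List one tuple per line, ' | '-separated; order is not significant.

Subexpression sizes:
  S → 5
  σ[b<3](S) → 2
  S → 5
  σ[f<=7](S) → 4
  π[f,b](σ[f<=7](S)) → 4
  (σ[b<3](S) ∪ π[f,b](σ[f<=7](S))) → 6
  S → 5
  π[f,b](S) → 5
  ((σ[b<3](S) ∪ π[f,b](σ[f<=7](S))) − π[f,b](S)) → 1

== RESULT ==
f | b
6 | 1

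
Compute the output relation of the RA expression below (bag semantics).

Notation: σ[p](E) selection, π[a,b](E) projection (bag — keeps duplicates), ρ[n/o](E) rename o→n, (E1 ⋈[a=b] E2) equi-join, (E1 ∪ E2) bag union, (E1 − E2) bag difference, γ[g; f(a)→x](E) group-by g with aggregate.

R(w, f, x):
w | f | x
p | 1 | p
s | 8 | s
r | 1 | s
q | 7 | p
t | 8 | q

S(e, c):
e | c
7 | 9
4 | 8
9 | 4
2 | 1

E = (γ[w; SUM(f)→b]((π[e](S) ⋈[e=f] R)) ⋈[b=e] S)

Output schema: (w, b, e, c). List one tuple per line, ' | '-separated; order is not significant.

Row counts bottom-up:
  S → 4
  π[e](S) → 4
  R → 5
  (π[e](S) ⋈[e=f] R) → 1
  γ[w; SUM(f)→b]((π[e](S) ⋈[e=f] R)) → 1
  S → 4
  (γ[w; SUM(f)→b]((π[e](S) ⋈[e=f] R)) ⋈[b=e] S) → 1

== RESULT ==
w | b | e | c
q | 7 | 7 | 9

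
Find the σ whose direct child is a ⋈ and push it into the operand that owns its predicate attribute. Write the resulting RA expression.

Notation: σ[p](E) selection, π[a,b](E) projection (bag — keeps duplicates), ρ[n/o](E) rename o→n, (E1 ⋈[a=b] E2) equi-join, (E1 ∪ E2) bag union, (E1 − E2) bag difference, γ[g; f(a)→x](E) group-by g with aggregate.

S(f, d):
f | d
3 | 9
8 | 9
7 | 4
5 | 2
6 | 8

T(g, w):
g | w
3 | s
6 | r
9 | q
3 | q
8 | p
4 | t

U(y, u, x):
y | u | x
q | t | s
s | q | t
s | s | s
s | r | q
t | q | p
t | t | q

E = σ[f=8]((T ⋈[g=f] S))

σ filters on f, owned by the right side.
E' = (T ⋈[g=f] σ[f=8](S))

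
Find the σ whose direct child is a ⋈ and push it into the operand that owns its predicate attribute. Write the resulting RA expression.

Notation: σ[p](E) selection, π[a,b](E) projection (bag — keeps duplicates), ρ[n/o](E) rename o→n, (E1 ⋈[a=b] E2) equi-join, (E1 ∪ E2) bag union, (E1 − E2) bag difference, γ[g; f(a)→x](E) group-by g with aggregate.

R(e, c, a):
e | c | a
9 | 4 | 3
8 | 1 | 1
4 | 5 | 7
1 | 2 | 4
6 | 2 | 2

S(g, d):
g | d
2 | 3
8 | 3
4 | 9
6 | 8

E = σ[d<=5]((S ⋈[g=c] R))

σ filters on d, owned by the left side.
E' = (σ[d<=5](S) ⋈[g=c] R)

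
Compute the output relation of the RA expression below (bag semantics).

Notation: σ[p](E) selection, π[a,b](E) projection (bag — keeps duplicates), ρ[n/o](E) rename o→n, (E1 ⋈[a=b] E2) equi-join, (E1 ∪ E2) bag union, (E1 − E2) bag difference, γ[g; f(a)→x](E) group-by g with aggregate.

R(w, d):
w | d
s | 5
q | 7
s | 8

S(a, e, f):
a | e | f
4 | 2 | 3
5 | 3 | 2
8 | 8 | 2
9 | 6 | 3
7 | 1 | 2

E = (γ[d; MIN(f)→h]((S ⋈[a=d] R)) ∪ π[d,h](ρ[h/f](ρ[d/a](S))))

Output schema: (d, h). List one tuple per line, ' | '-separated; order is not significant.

Subexpression sizes:
  S → 5
  R → 3
  (S ⋈[a=d] R) → 3
  γ[d; MIN(f)→h]((S ⋈[a=d] R)) → 3
  S → 5
  ρ[d/a](S) → 5
  ρ[h/f](ρ[d/a](S)) → 5
  π[d,h](ρ[h/f](ρ[d/a](S))) → 5
  (γ[d; MIN(f)→h]((S ⋈[a=d] R)) ∪ π[d,h](ρ[h/f](ρ[d/a](S)))) → 8

== RESULT ==
d | h
4 | 3
5 | 2
5 | 2
7 | 2
7 | 2
8 | 2
8 | 2
9 | 3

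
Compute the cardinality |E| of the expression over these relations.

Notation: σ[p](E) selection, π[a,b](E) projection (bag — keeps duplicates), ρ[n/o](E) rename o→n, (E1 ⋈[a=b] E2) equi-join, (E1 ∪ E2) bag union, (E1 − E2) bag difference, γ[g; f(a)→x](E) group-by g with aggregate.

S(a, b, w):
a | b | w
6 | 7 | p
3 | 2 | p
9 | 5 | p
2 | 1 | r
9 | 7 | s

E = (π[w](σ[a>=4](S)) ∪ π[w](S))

Per-node cardinality:
  S → 5
  σ[a>=4](S) → 3
  π[w](σ[a>=4](S)) → 3
  S → 5
  π[w](S) → 5
  (π[w](σ[a>=4](S)) ∪ π[w](S)) → 8

|E| = 8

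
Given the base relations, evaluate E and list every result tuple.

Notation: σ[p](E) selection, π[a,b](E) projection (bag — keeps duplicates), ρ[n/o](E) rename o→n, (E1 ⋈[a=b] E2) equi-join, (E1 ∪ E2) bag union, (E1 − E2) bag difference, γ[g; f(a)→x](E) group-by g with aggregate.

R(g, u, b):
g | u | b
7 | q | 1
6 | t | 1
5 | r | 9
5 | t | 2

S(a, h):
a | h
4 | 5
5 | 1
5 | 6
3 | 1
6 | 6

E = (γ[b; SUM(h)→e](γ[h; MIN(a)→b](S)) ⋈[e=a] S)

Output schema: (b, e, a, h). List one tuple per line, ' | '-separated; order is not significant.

Subexpression sizes:
  S → 5
  γ[h; MIN(a)→b](S) → 3
  γ[b; SUM(h)→e](γ[h; MIN(a)→b](S)) → 3
  S → 5
  (γ[b; SUM(h)→e](γ[h; MIN(a)→b](S)) ⋈[e=a] S) → 3

== RESULT ==
b | e | a | h
4 | 5 | 5 | 1
4 | 5 | 5 | 6
5 | 6 | 6 | 6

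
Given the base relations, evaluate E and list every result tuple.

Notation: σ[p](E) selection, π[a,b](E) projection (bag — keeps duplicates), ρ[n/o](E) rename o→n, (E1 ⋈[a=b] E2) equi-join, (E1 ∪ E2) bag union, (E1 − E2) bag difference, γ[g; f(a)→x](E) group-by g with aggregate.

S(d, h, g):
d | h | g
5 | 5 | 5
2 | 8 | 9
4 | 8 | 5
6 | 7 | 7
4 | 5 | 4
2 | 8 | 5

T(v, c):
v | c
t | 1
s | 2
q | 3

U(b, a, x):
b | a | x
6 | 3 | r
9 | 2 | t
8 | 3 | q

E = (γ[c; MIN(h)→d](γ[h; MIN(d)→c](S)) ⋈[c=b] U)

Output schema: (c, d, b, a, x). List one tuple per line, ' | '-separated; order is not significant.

Per-node cardinality:
  S → 6
  γ[h; MIN(d)→c](S) → 3
  γ[c; MIN(h)→d](γ[h; MIN(d)→c](S)) → 3
  U → 3
  (γ[c; MIN(h)→d](γ[h; MIN(d)→c](S)) ⋈[c=b] U) → 1

== RESULT ==
c | d | b | a | x
6 | 7 | 6 | 3 | r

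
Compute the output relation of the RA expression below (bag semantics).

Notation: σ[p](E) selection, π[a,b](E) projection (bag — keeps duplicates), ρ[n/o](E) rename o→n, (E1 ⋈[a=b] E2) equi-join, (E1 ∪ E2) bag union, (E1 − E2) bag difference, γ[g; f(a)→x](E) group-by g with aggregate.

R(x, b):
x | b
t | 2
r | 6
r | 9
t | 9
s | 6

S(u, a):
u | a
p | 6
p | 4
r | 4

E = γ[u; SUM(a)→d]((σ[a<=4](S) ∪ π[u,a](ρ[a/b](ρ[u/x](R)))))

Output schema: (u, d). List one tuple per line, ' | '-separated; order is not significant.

Per-node cardinality:
  S → 3
  σ[a<=4](S) → 2
  R → 5
  ρ[u/x](R) → 5
  ρ[a/b](ρ[u/x](R)) → 5
  π[u,a](ρ[a/b](ρ[u/x](R))) → 5
  (σ[a<=4](S) ∪ π[u,a](ρ[a/b](ρ[u/x](R)))) → 7
  γ[u; SUM(a)→d]((σ[a<=4](S) ∪ π[u,a](ρ[a/b](ρ[u/x](R))))) → 4

== RESULT ==
u | d
p | 4
r | 19
s | 6
t | 11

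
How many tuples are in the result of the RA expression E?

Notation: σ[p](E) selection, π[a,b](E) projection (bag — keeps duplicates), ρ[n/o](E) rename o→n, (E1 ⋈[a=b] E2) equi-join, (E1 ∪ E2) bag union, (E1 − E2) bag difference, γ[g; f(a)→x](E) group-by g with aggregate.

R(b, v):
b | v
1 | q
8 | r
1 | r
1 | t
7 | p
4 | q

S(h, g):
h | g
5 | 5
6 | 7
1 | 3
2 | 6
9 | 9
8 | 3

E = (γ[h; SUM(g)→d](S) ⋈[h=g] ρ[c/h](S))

Per-node cardinality:
  S → 6
  γ[h; SUM(g)→d](S) → 6
  S → 6
  ρ[c/h](S) → 6
  (γ[h; SUM(g)→d](S) ⋈[h=g] ρ[c/h](S)) → 3

|E| = 3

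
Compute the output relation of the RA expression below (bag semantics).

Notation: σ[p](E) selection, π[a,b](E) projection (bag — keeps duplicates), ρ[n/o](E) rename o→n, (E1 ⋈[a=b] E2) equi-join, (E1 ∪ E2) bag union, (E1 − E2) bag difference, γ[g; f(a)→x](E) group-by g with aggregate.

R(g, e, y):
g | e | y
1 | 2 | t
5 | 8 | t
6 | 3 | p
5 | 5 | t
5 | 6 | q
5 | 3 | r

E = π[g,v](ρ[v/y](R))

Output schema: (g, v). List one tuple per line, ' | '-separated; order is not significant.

Subexpression sizes:
  R → 6
  ρ[v/y](R) → 6
  π[g,v](ρ[v/y](R)) → 6

== RESULT ==
g | v
1 | t
5 | q
5 | r
5 | t
5 | t
6 | p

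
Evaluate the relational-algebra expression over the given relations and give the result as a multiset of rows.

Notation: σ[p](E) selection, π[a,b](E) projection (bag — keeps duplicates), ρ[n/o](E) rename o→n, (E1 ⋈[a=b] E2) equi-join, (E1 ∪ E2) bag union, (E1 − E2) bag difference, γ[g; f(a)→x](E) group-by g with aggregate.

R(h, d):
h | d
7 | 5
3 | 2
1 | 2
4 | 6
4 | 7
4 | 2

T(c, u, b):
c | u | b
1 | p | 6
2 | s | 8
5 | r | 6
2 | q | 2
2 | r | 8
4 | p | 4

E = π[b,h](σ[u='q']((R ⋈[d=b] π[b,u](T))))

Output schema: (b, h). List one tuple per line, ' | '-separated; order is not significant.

Subexpression sizes:
  R → 6
  T → 6
  π[b,u](T) → 6
  (R ⋈[d=b] π[b,u](T)) → 5
  σ[u='q']((R ⋈[d=b] π[b,u](T))) → 3
  π[b,h](σ[u='q']((R ⋈[d=b] π[b,u](T)))) → 3

== RESULT ==
b | h
2 | 1
2 | 3
2 | 4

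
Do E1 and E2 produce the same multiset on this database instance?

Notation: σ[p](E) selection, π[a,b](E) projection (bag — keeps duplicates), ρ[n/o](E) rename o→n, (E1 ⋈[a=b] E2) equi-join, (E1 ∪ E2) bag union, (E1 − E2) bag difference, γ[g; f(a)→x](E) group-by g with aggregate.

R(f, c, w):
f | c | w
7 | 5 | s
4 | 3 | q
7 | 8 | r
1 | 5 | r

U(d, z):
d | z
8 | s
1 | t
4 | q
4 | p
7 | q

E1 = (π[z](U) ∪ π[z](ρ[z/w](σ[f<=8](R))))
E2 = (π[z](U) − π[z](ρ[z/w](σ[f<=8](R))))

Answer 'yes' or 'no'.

E1 per-node cardinality:
  U → 5
  π[z](U) → 5
  R → 4
  σ[f<=8](R) → 4
  ρ[z/w](σ[f<=8](R)) → 4
  π[z](ρ[z/w](σ[f<=8](R))) → 4
  (π[z](U) ∪ π[z](ρ[z/w](σ[f<=8](R)))) → 9
E2 per-node cardinality:
  U → 5
  π[z](U) → 5
  R → 4
  σ[f<=8](R) → 4
  ρ[z/w](σ[f<=8](R)) → 4
  π[z](ρ[z/w](σ[f<=8](R))) → 4
  (π[z](U) − π[z](ρ[z/w](σ[f<=8](R)))) → 3

E1 result:
z
p
q
q
q
r
r
s
s
t
E2 result:
z
p
q
t
Witness: ('s',) appears 2× in E1 but 0× in E2.

no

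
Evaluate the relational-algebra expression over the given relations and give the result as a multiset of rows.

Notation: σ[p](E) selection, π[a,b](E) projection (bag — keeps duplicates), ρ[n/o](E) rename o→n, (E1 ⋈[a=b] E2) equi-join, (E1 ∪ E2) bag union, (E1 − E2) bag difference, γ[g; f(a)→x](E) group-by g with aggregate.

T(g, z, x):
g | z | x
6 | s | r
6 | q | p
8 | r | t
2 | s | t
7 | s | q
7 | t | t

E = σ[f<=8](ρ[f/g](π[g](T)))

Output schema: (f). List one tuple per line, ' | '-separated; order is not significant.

Subexpression sizes:
  T → 6
  π[g](T) → 6
  ρ[f/g](π[g](T)) → 6
  σ[f<=8](ρ[f/g](π[g](T))) → 6

== RESULT ==
f
2
6
6
7
7
8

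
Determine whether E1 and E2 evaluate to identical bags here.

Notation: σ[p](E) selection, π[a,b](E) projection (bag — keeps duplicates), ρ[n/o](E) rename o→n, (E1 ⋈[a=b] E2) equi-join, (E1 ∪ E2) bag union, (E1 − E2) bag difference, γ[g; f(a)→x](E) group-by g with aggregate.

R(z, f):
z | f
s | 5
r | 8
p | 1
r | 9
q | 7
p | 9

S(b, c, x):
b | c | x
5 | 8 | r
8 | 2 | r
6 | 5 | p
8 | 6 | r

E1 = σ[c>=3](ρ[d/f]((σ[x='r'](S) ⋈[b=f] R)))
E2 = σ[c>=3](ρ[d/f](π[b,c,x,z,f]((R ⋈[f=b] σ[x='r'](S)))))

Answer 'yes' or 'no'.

E1 subexpression sizes:
  S → 4
  σ[x='r'](S) → 3
  R → 6
  (σ[x='r'](S) ⋈[b=f] R) → 3
  ρ[d/f]((σ[x='r'](S) ⋈[b=f] R)) → 3
  σ[c>=3](ρ[d/f]((σ[x='r'](S) ⋈[b=f] R))) → 2
E2 subexpression sizes:
  R → 6
  S → 4
  σ[x='r'](S) → 3
  (R ⋈[f=b] σ[x='r'](S)) → 3
  π[b,c,x,z,f]((R ⋈[f=b] σ[x='r'](S))) → 3
  ρ[d/f](π[b,c,x,z,f]((R ⋈[f=b] σ[x='r'](S)))) → 3
  σ[c>=3](ρ[d/f](π[b,c,x,z,f]((R ⋈[f=b] σ[x='r'](S))))) → 2

E1 and E2 produce the same multiset:
b | c | x | z | d
5 | 8 | r | s | 5
8 | 6 | r | r | 8

yes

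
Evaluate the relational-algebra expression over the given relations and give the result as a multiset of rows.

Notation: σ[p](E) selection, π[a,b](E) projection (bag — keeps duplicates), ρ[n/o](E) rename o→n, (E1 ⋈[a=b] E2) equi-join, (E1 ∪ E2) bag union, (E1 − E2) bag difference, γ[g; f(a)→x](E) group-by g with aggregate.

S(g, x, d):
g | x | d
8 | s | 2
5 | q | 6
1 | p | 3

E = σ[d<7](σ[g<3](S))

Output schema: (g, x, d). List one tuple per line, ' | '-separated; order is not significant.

Per-node cardinality:
  S → 3
  σ[g<3](S) → 1
  σ[d<7](σ[g<3](S)) → 1

== RESULT ==
g | x | d
1 | p | 3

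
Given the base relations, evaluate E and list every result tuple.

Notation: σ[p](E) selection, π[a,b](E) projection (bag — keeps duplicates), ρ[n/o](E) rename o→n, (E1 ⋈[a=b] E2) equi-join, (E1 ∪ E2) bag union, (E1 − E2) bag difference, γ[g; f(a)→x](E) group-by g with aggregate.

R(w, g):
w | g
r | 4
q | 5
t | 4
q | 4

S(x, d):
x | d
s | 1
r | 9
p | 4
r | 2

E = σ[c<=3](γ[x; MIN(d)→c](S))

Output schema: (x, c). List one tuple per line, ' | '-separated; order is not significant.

Row counts bottom-up:
  S → 4
  γ[x; MIN(d)→c](S) → 3
  σ[c<=3](γ[x; MIN(d)→c](S)) → 2

== RESULT ==
x | c
r | 2
s | 1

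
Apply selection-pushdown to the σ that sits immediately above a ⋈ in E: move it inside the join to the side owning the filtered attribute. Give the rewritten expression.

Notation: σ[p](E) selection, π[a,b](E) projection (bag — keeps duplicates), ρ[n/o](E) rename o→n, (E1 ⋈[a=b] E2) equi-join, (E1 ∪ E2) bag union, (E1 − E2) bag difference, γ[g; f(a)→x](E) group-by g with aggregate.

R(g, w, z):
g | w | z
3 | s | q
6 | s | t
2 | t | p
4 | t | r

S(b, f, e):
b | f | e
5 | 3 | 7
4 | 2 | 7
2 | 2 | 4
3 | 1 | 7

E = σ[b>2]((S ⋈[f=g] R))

σ filters on b, owned by the left side.
E' = (σ[b>2](S) ⋈[f=g] R)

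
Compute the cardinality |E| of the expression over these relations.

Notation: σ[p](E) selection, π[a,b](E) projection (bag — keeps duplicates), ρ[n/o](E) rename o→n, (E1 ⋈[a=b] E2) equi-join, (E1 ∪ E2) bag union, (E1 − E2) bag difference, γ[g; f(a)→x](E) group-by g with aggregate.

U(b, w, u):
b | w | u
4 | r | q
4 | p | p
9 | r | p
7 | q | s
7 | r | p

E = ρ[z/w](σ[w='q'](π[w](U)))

Per-node cardinality:
  U → 5
  π[w](U) → 5
  σ[w='q'](π[w](U)) → 1
  ρ[z/w](σ[w='q'](π[w](U))) → 1

|E| = 1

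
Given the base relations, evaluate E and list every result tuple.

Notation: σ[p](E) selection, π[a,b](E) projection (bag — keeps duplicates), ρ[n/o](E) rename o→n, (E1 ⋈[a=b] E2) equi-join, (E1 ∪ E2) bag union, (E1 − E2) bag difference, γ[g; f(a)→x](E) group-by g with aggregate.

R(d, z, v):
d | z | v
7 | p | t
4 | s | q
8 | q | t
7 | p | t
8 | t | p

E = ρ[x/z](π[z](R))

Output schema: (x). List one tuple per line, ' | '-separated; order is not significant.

Stepwise |·|:
  R → 5
  π[z](R) → 5
  ρ[x/z](π[z](R)) → 5

== RESULT ==
x
p
p
q
s
t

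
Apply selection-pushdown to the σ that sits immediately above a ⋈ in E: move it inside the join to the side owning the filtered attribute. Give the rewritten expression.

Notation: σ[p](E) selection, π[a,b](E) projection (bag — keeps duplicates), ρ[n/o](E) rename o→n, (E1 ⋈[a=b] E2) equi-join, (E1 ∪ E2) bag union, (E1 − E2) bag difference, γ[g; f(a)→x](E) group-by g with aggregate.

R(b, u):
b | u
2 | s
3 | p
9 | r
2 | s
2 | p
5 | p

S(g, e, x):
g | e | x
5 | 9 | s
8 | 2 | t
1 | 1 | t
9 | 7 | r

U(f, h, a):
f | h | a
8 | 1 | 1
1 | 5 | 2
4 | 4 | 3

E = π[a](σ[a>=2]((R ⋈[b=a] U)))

σ filters on a, owned by the right side.
E' = π[a]((R ⋈[b=a] σ[a>=2](U)))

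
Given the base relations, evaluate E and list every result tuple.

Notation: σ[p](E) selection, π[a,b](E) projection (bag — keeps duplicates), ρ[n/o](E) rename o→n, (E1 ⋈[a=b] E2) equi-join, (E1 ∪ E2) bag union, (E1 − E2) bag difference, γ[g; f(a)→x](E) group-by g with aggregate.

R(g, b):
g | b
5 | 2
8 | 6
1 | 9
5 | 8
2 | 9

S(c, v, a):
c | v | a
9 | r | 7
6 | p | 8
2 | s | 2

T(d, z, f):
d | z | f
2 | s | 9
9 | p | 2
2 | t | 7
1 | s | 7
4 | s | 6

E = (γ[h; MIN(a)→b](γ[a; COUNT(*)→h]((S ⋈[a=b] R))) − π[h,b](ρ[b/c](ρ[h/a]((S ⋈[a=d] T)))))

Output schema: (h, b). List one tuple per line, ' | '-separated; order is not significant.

Per-node cardinality:
  S → 3
  R → 5
  (S ⋈[a=b] R) → 2
  γ[a; COUNT(*)→h]((S ⋈[a=b] R)) → 2
  γ[h; MIN(a)→b](γ[a; COUNT(*)→h]((S ⋈[a=b] R))) → 1
  S → 3
  T → 5
  (S ⋈[a=d] T) → 2
  ρ[h/a]((S ⋈[a=d] T)) → 2
  ρ[b/c](ρ[h/a]((S ⋈[a=d] T))) → 2
  π[h,b](ρ[b/c](ρ[h/a]((S ⋈[a=d] T)))) → 2
  (γ[h; MIN(a)→b](γ[a; COUNT(*)→h]((S ⋈[a=b] R))) − π[h,b](ρ[b/c](ρ[h/a]((S ⋈[a=d] T))))) → 1

== RESULT ==
h | b
1 | 2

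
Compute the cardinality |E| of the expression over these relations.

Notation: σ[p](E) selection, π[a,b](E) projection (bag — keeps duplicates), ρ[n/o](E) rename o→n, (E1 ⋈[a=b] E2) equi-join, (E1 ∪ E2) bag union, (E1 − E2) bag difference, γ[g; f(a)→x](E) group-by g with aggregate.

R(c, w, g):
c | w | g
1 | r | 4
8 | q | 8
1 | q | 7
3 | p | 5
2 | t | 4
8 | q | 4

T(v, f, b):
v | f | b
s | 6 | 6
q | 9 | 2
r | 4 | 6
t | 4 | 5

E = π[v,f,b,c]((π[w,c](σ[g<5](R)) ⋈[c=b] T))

Stepwise |·|:
  R → 6
  σ[g<5](R) → 3
  π[w,c](σ[g<5](R)) → 3
  T → 4
  (π[w,c](σ[g<5](R)) ⋈[c=b] T) → 1
  π[v,f,b,c]((π[w,c](σ[g<5](R)) ⋈[c=b] T)) → 1

|E| = 1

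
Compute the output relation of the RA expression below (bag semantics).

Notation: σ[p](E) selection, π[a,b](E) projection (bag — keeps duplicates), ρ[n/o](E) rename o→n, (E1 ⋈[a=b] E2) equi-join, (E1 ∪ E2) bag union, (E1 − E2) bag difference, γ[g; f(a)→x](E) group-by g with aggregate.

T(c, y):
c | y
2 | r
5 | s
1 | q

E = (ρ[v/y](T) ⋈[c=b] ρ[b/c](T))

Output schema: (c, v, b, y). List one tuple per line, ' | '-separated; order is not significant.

Subexpression sizes:
  T → 3
  ρ[v/y](T) → 3
  T → 3
  ρ[b/c](T) → 3
  (ρ[v/y](T) ⋈[c=b] ρ[b/c](T)) → 3

== RESULT ==
c | v | b | y
1 | q | 1 | q
2 | r | 2 | r
5 | s | 5 | s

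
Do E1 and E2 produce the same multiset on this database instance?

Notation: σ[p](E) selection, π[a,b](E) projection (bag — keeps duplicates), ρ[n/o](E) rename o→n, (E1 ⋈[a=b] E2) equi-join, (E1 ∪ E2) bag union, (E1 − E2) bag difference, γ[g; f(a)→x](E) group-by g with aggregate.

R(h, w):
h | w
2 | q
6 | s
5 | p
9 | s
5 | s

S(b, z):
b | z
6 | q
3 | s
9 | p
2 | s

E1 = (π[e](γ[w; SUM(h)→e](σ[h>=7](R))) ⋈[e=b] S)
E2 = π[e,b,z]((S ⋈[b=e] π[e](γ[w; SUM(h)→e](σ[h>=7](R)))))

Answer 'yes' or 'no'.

E1 subexpression sizes:
  R → 5
  σ[h>=7](R) → 1
  γ[w; SUM(h)→e](σ[h>=7](R)) → 1
  π[e](γ[w; SUM(h)→e](σ[h>=7](R))) → 1
  S → 4
  (π[e](γ[w; SUM(h)→e](σ[h>=7](R))) ⋈[e=b] S) → 1
E2 subexpression sizes:
  S → 4
  R → 5
  σ[h>=7](R) → 1
  γ[w; SUM(h)→e](σ[h>=7](R)) → 1
  π[e](γ[w; SUM(h)→e](σ[h>=7](R))) → 1
  (S ⋈[b=e] π[e](γ[w; SUM(h)→e](σ[h>=7](R)))) → 1
  π[e,b,z]((S ⋈[b=e] π[e](γ[w; SUM(h)→e](σ[h>=7](R))))) → 1

E1 and E2 produce the same multiset:
e | b | z
9 | 9 | p

yes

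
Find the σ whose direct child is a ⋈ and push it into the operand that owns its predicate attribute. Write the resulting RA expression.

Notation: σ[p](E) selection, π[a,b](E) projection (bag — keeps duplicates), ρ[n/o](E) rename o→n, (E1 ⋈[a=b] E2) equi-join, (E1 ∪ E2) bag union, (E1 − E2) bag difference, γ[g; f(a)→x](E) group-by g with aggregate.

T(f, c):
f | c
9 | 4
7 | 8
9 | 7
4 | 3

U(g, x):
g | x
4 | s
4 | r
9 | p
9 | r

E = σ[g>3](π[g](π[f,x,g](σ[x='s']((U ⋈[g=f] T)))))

σ filters on x, owned by the left side.
E' = σ[g>3](π[g](π[f,x,g]((σ[x='s'](U) ⋈[g=f] T))))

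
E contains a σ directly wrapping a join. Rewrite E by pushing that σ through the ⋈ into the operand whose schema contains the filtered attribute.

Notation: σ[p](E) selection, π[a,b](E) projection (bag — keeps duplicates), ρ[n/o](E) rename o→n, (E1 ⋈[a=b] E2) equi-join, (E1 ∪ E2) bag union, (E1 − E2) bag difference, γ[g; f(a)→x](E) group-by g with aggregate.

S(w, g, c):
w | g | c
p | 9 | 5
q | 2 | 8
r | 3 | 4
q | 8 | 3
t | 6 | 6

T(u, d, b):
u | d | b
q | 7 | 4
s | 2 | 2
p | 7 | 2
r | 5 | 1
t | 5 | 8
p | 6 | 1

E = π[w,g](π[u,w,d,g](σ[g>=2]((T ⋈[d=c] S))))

σ filters on g, owned by the right side.
E' = π[w,g](π[u,w,d,g]((T ⋈[d=c] σ[g>=2](S))))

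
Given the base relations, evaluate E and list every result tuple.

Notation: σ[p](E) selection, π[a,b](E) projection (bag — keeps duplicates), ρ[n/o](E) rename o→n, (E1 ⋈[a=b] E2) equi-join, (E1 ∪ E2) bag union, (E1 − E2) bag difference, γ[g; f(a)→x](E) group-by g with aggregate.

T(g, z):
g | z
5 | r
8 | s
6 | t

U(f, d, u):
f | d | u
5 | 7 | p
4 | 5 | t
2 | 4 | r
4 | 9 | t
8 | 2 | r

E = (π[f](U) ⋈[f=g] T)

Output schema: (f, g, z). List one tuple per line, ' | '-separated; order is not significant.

Per-node cardinality:
  U → 5
  π[f](U) → 5
  T → 3
  (π[f](U) ⋈[f=g] T) → 2

== RESULT ==
f | g | z
5 | 5 | r
8 | 8 | s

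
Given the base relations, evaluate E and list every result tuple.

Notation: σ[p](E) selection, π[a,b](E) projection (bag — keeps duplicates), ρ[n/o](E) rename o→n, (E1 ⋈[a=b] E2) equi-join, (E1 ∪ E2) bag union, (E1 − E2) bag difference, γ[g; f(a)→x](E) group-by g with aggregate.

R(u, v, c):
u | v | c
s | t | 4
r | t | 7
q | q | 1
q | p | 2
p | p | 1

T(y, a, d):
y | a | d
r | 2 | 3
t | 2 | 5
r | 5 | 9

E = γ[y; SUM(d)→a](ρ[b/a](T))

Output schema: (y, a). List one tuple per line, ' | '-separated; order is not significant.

Per-node cardinality:
  T → 3
  ρ[b/a](T) → 3
  γ[y; SUM(d)→a](ρ[b/a](T)) → 2

== RESULT ==
y | a
r | 12
t | 5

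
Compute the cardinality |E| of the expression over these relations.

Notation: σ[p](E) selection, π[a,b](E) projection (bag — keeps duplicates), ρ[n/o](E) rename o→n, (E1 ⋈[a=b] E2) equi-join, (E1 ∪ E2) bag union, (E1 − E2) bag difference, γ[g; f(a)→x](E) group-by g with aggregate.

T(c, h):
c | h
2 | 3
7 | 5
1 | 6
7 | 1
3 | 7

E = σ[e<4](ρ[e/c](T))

Per-node cardinality:
  T → 5
  ρ[e/c](T) → 5
  σ[e<4](ρ[e/c](T)) → 3

|E| = 3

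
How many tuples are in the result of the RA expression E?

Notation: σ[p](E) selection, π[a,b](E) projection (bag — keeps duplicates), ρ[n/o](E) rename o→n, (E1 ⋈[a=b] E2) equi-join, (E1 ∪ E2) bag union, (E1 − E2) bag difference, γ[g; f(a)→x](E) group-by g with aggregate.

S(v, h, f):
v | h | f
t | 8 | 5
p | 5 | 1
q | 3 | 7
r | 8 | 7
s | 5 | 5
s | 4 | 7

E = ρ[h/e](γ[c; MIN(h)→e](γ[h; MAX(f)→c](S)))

Subexpression sizes:
  S → 6
  γ[h; MAX(f)→c](S) → 4
  γ[c; MIN(h)→e](γ[h; MAX(f)→c](S)) → 2
  ρ[h/e](γ[c; MIN(h)→e](γ[h; MAX(f)→c](S))) → 2

|E| = 2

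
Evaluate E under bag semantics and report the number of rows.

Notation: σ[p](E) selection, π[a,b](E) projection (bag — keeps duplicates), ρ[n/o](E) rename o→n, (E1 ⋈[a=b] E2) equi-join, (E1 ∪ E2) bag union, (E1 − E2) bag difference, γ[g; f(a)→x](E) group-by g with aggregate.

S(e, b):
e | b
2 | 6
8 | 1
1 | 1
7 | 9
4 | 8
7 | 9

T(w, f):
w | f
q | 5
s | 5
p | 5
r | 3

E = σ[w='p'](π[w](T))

Stepwise |·|:
  T → 4
  π[w](T) → 4
  σ[w='p'](π[w](T)) → 1

|E| = 1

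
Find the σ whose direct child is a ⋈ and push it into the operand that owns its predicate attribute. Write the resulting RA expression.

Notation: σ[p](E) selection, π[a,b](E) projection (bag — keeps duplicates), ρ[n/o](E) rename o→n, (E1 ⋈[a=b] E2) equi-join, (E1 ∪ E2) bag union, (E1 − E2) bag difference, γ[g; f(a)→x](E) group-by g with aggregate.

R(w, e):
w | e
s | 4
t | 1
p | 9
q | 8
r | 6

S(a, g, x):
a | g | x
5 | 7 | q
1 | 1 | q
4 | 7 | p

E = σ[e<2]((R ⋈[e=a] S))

σ filters on e, owned by the left side.
E' = (σ[e<2](R) ⋈[e=a] S)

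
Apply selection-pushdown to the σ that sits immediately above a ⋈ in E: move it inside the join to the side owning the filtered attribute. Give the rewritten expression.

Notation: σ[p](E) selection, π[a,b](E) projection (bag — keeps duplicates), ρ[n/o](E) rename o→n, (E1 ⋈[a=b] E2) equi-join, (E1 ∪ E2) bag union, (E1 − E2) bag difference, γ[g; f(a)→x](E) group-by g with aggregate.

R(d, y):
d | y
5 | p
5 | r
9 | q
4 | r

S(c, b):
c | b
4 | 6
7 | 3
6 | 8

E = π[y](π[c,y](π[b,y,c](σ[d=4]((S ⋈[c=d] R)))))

σ filters on d, owned by the right side.
E' = π[y](π[c,y](π[b,y,c]((S ⋈[c=d] σ[d=4](R)))))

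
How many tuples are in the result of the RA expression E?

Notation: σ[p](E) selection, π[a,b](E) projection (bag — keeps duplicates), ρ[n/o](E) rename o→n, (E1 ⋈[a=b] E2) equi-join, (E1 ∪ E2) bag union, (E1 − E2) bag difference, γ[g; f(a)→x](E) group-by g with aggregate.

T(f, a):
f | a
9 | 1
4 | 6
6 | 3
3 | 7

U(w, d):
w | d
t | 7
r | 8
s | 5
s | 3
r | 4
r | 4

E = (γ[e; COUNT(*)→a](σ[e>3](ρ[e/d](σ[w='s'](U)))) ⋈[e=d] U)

Stepwise |·|:
  U → 6
  σ[w='s'](U) → 2
  ρ[e/d](σ[w='s'](U)) → 2
  σ[e>3](ρ[e/d](σ[w='s'](U))) → 1
  γ[e; COUNT(*)→a](σ[e>3](ρ[e/d](σ[w='s'](U)))) → 1
  U → 6
  (γ[e; COUNT(*)→a](σ[e>3](ρ[e/d](σ[w='s'](U)))) ⋈[e=d] U) → 1

|E| = 1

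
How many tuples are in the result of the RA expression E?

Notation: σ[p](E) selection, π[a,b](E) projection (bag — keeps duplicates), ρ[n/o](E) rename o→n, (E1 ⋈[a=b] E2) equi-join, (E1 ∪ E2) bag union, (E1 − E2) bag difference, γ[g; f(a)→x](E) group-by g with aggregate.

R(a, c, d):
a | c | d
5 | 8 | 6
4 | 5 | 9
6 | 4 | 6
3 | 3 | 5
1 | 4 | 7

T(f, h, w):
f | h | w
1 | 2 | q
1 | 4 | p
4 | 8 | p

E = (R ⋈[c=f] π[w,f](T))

Per-node cardinality:
  R → 5
  T → 3
  π[w,f](T) → 3
  (R ⋈[c=f] π[w,f](T)) → 2

|E| = 2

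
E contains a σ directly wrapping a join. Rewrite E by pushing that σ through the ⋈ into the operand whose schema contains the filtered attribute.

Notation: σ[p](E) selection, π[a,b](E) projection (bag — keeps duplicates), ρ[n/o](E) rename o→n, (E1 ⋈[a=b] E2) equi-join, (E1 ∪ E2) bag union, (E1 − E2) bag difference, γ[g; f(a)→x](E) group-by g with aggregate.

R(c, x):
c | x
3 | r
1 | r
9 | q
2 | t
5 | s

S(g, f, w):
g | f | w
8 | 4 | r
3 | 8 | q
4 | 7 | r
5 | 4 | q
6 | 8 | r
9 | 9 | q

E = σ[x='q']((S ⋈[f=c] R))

σ filters on x, owned by the right side.
E' = (S ⋈[f=c] σ[x='q'](R))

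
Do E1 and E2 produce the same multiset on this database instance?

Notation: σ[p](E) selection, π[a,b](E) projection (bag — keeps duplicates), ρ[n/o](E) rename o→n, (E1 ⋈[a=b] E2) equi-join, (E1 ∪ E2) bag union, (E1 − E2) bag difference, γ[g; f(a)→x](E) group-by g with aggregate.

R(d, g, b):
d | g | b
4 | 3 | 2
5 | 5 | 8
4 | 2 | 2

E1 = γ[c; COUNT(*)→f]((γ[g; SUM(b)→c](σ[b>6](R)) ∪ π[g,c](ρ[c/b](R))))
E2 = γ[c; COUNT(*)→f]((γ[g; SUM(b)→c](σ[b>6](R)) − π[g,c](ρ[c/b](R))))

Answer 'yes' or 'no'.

E1 row counts bottom-up:
  R → 3
  σ[b>6](R) → 1
  γ[g; SUM(b)→c](σ[b>6](R)) → 1
  R → 3
  ρ[c/b](R) → 3
  π[g,c](ρ[c/b](R)) → 3
  (γ[g; SUM(b)→c](σ[b>6](R)) ∪ π[g,c](ρ[c/b](R))) → 4
  γ[c; COUNT(*)→f]((γ[g; SUM(b)→c](σ[b>6](R)) ∪ π[g,c](ρ[c/b](R)))) → 2
E2 row counts bottom-up:
  R → 3
  σ[b>6](R) → 1
  γ[g; SUM(b)→c](σ[b>6](R)) → 1
  R → 3
  ρ[c/b](R) → 3
  π[g,c](ρ[c/b](R)) → 3
  (γ[g; SUM(b)→c](σ[b>6](R)) − π[g,c](ρ[c/b](R))) → 0
  γ[c; COUNT(*)→f]((γ[g; SUM(b)→c](σ[b>6](R)) − π[g,c](ρ[c/b](R)))) → 0

E1 result:
c | f
2 | 2
8 | 2
E2 result:
c | f
(0 rows)
Witness: (8, 2) appears 1× in E1 but 0× in E2.

no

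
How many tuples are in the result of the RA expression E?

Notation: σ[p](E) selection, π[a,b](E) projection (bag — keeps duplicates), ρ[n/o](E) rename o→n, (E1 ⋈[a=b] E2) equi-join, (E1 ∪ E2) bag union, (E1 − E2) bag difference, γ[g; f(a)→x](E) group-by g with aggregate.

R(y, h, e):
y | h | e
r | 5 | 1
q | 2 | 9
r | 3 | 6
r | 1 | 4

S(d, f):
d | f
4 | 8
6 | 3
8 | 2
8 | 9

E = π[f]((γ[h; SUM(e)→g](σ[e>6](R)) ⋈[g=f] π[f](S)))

Subexpression sizes:
  R → 4
  σ[e>6](R) → 1
  γ[h; SUM(e)→g](σ[e>6](R)) → 1
  S → 4
  π[f](S) → 4
  (γ[h; SUM(e)→g](σ[e>6](R)) ⋈[g=f] π[f](S)) → 1
  π[f]((γ[h; SUM(e)→g](σ[e>6](R)) ⋈[g=f] π[f](S))) → 1

|E| = 1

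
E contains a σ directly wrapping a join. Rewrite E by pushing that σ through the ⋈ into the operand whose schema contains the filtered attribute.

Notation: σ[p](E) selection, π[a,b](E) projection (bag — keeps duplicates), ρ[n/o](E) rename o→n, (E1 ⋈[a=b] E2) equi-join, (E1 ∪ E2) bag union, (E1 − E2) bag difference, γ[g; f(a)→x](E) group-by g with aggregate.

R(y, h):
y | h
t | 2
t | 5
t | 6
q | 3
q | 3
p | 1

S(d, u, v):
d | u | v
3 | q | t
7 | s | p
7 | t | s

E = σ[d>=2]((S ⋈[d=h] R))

σ filters on d, owned by the left side.
E' = (σ[d>=2](S) ⋈[d=h] R)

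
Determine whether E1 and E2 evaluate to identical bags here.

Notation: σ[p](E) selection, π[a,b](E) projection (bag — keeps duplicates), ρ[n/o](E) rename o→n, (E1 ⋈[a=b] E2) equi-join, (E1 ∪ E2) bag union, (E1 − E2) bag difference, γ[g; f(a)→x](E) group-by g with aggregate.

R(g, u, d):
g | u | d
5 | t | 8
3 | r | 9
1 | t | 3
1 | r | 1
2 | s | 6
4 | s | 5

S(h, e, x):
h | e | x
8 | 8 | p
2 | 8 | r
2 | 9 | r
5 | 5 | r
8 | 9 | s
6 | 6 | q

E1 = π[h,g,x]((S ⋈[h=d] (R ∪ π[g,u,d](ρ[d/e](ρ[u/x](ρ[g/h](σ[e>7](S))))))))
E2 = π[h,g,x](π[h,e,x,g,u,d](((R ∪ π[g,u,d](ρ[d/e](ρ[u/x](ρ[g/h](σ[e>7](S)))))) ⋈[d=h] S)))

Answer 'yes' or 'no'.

E1 per-node cardinality:
  S → 6
  R → 6
  S → 6
  σ[e>7](S) → 4
  ρ[g/h](σ[e>7](S)) → 4
  ρ[u/x](ρ[g/h](σ[e>7](S))) → 4
  ρ[d/e](ρ[u/x](ρ[g/h](σ[e>7](S)))) → 4
  π[g,u,d](ρ[d/e](ρ[u/x](ρ[g/h](σ[e>7](S))))) → 4
  (R ∪ π[g,u,d](ρ[d/e](ρ[u/x](ρ[g/h](σ[e>7](S)))))) → 10
  (S ⋈[h=d] (R ∪ π[g,u,d](ρ[d/e](ρ[u/x](ρ[g/h](σ[e>7](S))))))) → 8
  π[h,g,x]((S ⋈[h=d] (R ∪ π[g,u,d](ρ[d/e](ρ[u/x](ρ[g/h](σ[e>7](S)))))))) → 8
E2 per-node cardinality:
  R → 6
  S → 6
  σ[e>7](S) → 4
  ρ[g/h](σ[e>7](S)) → 4
  ρ[u/x](ρ[g/h](σ[e>7](S))) → 4
  ρ[d/e](ρ[u/x](ρ[g/h](σ[e>7](S)))) → 4
  π[g,u,d](ρ[d/e](ρ[u/x](ρ[g/h](σ[e>7](S))))) → 4
  (R ∪ π[g,u,d](ρ[d/e](ρ[u/x](ρ[g/h](σ[e>7](S)))))) → 10
  S → 6
  ((R ∪ π[g,u,d](ρ[d/e](ρ[u/x](ρ[g/h](σ[e>7](S)))))) ⋈[d=h] S) → 8
  π[h,e,x,g,u,d](((R ∪ π[g,u,d](ρ[d/e](ρ[u/x](ρ[g/h](σ[e>7](S)))))) ⋈[d=h] S)) → 8
  π[h,g,x](π[h,e,x,g,u,d](((R ∪ π[g,u,d](ρ[d/e](ρ[u/x](ρ[g/h](σ[e>7](S)))))) ⋈[d=h] S))) → 8

E1 and E2 produce the same multiset:
h | g | x
5 | 4 | r
6 | 2 | q
8 | 2 | p
8 | 2 | s
8 | 5 | p
8 | 5 | s
8 | 8 | p
8 | 8 | s

yes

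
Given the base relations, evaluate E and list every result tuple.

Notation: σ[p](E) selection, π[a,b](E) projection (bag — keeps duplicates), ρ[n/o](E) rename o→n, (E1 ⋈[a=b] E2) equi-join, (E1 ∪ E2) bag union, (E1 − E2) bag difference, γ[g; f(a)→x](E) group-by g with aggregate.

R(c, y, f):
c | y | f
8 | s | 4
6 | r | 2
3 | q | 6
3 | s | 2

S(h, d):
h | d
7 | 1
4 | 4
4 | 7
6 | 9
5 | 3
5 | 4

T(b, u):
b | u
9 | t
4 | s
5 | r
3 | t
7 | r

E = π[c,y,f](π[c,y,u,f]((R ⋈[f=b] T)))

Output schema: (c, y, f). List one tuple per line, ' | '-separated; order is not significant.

Stepwise |·|:
  R → 4
  T → 5
  (R ⋈[f=b] T) → 1
  π[c,y,u,f]((R ⋈[f=b] T)) → 1
  π[c,y,f](π[c,y,u,f]((R ⋈[f=b] T))) → 1

== RESULT ==
c | y | f
8 | s | 4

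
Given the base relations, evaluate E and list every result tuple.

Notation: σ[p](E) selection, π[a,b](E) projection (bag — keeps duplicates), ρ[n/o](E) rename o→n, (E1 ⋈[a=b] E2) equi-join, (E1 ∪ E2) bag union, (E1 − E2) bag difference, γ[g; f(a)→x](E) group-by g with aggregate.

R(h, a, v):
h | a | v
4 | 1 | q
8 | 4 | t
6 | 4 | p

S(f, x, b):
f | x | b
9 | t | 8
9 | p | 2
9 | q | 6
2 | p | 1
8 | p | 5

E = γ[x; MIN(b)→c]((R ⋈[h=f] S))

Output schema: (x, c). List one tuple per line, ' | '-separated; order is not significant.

Row counts bottom-up:
  R → 3
  S → 5
  (R ⋈[h=f] S) → 1
  γ[x; MIN(b)→c]((R ⋈[h=f] S)) → 1

== RESULT ==
x | c
p | 5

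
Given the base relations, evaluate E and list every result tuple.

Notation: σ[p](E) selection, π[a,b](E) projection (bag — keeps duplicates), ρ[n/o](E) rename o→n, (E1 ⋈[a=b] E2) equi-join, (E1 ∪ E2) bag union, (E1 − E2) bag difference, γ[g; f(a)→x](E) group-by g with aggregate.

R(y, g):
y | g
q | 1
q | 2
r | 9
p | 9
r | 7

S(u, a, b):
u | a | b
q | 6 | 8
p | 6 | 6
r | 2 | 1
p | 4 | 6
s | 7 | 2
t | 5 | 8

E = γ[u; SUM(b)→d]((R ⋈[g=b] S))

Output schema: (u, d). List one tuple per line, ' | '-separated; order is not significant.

Per-node cardinality:
  R → 5
  S → 6
  (R ⋈[g=b] S) → 2
  γ[u; SUM(b)→d]((R ⋈[g=b] S)) → 2

== RESULT ==
u | d
r | 1
s | 2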